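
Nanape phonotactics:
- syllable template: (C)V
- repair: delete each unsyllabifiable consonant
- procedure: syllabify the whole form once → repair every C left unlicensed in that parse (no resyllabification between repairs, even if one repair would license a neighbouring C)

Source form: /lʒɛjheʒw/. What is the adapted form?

Syllabifying with onset maximization leaves /l/, /j/, /ʒ/, /w/ stranded (no codas are permitted; onsets are limited to one consonant).
Each unlicensed consonant is deleted: /l/, /j/, /ʒ/, /w/.

ʒɛhe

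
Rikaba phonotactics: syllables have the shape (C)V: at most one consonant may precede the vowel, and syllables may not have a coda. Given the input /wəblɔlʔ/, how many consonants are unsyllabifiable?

Under (C)V, the unsyllabifiable consonants are /b/, /l/, /ʔ/ (no codas are permitted; onsets are limited to one consonant).

3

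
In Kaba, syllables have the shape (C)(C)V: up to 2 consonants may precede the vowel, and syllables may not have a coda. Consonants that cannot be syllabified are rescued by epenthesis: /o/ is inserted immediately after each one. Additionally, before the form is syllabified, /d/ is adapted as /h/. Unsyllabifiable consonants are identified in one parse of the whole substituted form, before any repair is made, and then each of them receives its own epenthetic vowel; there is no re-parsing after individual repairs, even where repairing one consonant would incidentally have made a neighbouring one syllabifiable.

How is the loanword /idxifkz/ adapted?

Substitution: /d/ → /h/, giving /ihxifkz/.
The consonants /f/, /k/, /z/ cannot be parsed into a legal (C)(C)V syllable (no codas are permitted; onsets may contain at most 2 consonants).
Inserting the epenthetic vowel yields /f/ → /fo/, /k/ → /ko/, /z/ → /zo/.

ihxifokozo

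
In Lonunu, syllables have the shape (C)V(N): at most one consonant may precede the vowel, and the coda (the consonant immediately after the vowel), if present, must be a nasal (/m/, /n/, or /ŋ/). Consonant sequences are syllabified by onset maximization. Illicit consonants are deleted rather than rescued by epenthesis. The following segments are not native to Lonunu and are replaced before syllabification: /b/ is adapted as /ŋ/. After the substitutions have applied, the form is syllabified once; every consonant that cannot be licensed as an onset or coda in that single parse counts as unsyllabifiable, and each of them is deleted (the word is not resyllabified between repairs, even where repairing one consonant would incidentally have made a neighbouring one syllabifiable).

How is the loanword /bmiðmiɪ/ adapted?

mimiɪ

Substitution: /b/ → /ŋ/, giving /ŋmiðmiɪ/.
Syllabifying with onset maximization leaves /ŋ/, /ð/ stranded (only a nasal (/m/, /n/, or /ŋ/) is licensed in coda position; onsets are limited to one consonant).
Deletion applies to /ŋ/, /ð/.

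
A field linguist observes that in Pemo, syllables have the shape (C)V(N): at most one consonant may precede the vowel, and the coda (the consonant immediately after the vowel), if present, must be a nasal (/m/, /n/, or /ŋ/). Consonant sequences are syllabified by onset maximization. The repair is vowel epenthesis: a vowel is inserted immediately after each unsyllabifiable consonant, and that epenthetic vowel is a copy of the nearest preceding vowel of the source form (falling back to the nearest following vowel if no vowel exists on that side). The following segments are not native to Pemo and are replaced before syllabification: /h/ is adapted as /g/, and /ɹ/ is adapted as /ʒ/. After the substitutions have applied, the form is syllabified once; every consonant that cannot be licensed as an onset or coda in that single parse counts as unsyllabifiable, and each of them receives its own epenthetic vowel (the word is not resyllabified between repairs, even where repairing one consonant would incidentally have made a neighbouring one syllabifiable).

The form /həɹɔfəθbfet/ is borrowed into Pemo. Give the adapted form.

gəʒɔfəθəbəfete

Substitution: /h/ → /g/, /ɹ/ → /ʒ/, giving /gəʒɔfəθbfet/.
Syllabifying with onset maximization leaves /θ/, /b/, /t/ stranded (only a nasal (/m/, /n/, or /ŋ/) is licensed in coda position; onsets are limited to one consonant).
Epenthesis after each stranded consonant: /θ/ → /θə/, /b/ → /bə/, /t/ → /te/.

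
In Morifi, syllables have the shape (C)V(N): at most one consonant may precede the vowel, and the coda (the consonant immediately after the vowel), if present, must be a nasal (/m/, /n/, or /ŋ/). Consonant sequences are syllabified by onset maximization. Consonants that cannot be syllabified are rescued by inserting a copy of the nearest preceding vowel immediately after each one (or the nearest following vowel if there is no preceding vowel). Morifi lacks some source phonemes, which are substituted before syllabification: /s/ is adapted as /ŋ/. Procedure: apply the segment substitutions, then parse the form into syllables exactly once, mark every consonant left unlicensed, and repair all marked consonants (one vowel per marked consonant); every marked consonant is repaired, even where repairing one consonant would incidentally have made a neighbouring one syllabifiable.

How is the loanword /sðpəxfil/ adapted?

Substitution: /s/ → /ŋ/, giving /ŋðpəxfil/.
The consonants /ŋ/, /ð/, /x/, /l/ cannot be parsed into a legal (C)V(N) syllable (only a nasal (/m/, /n/, or /ŋ/) is licensed in coda position; onsets are limited to one consonant).
Epenthesis after each stranded consonant: /ŋ/ → /ŋə/, /ð/ → /ðə/, /x/ → /xə/, /l/ → /li/.

ŋəðəpəxəfili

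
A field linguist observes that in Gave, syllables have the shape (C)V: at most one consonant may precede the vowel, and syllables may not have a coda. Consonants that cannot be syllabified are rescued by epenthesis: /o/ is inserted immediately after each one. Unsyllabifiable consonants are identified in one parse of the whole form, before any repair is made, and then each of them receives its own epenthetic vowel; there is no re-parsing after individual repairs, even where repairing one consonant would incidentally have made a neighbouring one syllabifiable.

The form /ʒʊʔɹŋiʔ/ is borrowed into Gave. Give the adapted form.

The consonants /ʔ/, /ɹ/, /ʔ/ cannot be parsed into a legal (C)V syllable (no codas are permitted; onsets are limited to one consonant).
Inserting the epenthetic vowel yields /ʔ/ → /ʔo/, /ɹ/ → /ɹo/, /ʔ/ → /ʔo/.

ʒʊʔoɹoŋiʔo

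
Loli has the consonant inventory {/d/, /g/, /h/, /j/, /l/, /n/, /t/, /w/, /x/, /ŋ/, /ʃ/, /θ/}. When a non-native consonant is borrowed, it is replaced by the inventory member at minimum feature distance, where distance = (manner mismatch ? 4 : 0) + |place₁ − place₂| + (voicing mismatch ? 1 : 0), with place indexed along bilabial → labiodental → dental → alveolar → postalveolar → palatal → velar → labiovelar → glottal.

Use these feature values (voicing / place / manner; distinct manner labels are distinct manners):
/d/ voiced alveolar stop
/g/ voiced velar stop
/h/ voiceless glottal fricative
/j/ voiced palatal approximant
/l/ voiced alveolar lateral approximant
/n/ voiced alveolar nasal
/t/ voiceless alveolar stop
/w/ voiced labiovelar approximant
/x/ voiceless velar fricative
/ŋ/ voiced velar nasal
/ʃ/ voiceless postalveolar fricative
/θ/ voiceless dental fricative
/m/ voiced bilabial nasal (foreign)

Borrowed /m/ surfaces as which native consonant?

n

/n/ is closest: same manner (nasal), place distance 3 (bilabial→alveolar), same voicing; total 3. Next closest is /ŋ/ at distance 6.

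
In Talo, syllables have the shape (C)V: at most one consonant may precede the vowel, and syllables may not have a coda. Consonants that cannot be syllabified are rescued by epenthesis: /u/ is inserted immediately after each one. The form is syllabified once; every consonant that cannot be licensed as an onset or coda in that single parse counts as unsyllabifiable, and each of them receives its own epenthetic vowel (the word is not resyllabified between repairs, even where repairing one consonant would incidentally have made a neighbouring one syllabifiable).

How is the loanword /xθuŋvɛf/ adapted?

Under (C)V, the unsyllabifiable consonants are /x/, /ŋ/, /f/ (no codas are permitted; onsets are limited to one consonant).
Epenthesis after each stranded consonant: /x/ → /xu/, /ŋ/ → /ŋu/, /f/ → /fu/.

xuθuŋuvɛfu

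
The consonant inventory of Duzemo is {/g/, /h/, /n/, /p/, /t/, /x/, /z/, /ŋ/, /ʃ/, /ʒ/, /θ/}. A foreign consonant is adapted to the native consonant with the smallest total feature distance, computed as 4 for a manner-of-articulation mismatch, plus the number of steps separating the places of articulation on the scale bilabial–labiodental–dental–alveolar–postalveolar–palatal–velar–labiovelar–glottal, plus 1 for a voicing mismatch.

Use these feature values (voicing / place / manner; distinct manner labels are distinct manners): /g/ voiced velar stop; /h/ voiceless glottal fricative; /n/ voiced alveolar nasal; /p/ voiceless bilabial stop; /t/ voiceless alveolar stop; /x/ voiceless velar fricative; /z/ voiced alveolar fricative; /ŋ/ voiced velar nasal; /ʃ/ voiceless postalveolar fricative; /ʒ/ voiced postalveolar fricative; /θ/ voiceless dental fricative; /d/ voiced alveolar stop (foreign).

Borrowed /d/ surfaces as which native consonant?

/t/ is closest: same manner (stop), place distance 0 (alveolar→alveolar), voicing differs (+1); total 1. Next closest is /g/ at distance 3.

t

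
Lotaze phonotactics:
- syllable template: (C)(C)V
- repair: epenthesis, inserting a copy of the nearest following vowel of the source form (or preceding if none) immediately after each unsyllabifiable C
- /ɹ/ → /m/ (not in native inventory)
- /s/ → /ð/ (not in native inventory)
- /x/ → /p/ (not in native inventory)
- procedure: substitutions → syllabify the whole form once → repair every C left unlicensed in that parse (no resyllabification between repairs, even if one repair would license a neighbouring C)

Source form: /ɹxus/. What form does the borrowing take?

Substitution: /ɹ/ → /m/, /x/ → /p/, /s/ → /ð/, giving /mpuð/.
The consonants /ð/ cannot be parsed into a legal (C)(C)V syllable (no codas are permitted; onsets may contain at most 2 consonants).
Epenthesis after each stranded consonant: /ð/ → /ðu/.

mpuðu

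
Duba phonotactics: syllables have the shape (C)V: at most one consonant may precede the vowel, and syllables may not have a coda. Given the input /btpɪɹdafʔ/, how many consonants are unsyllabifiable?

5

Syllabifying with onset maximization leaves /b/, /t/, /ɹ/, /f/, /ʔ/ stranded (no codas are permitted; onsets are limited to one consonant).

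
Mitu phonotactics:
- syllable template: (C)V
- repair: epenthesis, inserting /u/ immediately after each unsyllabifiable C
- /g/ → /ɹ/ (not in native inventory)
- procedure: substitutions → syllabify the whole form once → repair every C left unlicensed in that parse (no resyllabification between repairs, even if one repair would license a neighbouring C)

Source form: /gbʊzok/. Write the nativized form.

Substitution: /g/ → /ɹ/, giving /ɹbʊzok/.
Under (C)V, the unsyllabifiable consonants are /ɹ/, /k/ (no codas are permitted; onsets are limited to one consonant).
Epenthesis after each stranded consonant: /ɹ/ → /ɹu/, /k/ → /ku/.

ɹubʊzoku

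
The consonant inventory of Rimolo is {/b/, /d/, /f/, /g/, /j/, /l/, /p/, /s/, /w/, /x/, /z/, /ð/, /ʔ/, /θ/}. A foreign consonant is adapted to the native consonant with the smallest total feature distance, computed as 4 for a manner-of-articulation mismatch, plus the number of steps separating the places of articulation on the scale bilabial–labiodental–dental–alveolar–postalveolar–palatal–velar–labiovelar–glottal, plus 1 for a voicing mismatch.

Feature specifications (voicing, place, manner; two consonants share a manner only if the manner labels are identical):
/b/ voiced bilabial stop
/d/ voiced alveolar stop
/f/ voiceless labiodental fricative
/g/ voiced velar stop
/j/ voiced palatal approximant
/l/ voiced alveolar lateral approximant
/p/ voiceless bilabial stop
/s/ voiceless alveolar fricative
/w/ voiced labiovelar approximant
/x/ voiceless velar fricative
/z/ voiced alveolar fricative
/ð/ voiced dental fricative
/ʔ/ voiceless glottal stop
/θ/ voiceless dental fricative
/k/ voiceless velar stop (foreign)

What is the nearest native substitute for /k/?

/g/ is closest: same manner (stop), place distance 0 (velar→velar), voicing differs (+1); total 1. Next closest is /ʔ/ at distance 2.

g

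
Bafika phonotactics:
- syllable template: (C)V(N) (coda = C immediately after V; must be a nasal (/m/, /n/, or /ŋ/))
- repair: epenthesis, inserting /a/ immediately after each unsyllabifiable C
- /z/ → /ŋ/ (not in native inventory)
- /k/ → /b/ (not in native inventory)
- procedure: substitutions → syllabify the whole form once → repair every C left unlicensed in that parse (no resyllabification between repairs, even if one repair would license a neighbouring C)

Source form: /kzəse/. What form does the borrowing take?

Substitution: /k/ → /b/, /z/ → /ŋ/, giving /bŋəse/.
Under (C)V(N), the unsyllabifiable consonants are /b/ (only a nasal (/m/, /n/, or /ŋ/) is licensed in coda position; onsets are limited to one consonant).
Epenthesis after each stranded consonant: /b/ → /ba/.

baŋəse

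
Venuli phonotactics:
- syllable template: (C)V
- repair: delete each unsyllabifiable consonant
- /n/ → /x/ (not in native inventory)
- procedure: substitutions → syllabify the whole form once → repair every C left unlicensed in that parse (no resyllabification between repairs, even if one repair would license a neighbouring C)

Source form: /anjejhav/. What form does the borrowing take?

ajeha

Substitution: /n/ → /x/, giving /axjejhav/.
Under (C)V, the unsyllabifiable consonants are /x/, /j/, /v/ (no codas are permitted; onsets are limited to one consonant).
Deleting the stranded consonants removes /x/, /j/, /v/.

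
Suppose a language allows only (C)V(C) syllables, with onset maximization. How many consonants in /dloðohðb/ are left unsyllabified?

Under (C)V(C), the unsyllabifiable consonants are /d/, /ð/, /b/ (at most one coda consonant is licensed; onsets are limited to one consonant).

3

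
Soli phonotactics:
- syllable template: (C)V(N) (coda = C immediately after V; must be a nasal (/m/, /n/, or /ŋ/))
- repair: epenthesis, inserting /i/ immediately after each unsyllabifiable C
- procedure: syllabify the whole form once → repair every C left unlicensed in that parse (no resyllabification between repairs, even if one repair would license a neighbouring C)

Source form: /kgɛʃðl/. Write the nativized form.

kigɛʃiðili

Syllabifying with onset maximization leaves /k/, /ʃ/, /ð/, /l/ stranded (only a nasal (/m/, /n/, or /ŋ/) is licensed in coda position; onsets are limited to one consonant).
Each unlicensed consonant becomes the onset of a new syllable: /k/ → /ki/, /ʃ/ → /ʃi/, /ð/ → /ði/, /l/ → /li/.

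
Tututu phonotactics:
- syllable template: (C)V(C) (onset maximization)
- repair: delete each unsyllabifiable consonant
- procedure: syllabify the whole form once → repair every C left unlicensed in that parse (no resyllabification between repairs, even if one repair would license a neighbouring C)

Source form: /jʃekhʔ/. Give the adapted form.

Under (C)V(C), the unsyllabifiable consonants are /j/, /h/, /ʔ/ (at most one coda consonant is licensed; onsets are limited to one consonant).
Deletion applies to /j/, /h/, /ʔ/.

ʃek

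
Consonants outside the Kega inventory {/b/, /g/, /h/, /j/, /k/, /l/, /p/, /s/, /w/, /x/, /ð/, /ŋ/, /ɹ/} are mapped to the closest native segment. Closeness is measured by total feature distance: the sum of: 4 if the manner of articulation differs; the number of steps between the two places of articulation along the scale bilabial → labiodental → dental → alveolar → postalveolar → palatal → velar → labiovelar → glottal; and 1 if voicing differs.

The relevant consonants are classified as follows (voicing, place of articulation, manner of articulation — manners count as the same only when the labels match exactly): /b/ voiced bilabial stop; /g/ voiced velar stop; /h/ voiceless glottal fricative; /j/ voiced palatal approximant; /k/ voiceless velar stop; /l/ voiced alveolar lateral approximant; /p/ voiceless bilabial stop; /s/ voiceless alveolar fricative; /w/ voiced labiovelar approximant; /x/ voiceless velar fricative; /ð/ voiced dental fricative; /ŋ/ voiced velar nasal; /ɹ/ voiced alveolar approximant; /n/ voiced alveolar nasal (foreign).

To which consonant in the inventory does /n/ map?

ŋ

/ŋ/ is closest: same manner (nasal), place distance 3 (alveolar→velar), same voicing; total 3. Next closest is /l/ at distance 4.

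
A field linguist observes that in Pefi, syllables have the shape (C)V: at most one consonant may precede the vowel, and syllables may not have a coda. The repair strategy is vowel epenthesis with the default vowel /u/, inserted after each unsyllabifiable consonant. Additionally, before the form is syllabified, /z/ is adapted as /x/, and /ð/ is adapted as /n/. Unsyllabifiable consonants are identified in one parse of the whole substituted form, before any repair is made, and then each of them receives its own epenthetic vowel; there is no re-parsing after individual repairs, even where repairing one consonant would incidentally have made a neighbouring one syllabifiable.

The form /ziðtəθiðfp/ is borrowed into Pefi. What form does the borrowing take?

xinutəθinufupu

Substitution: /z/ → /x/, /ð/ → /n/, giving /xintəθinfp/.
Syllabifying with onset maximization leaves /n/, /n/, /f/, /p/ stranded (no codas are permitted; onsets are limited to one consonant).
Inserting the epenthetic vowel yields /n/ → /nu/, /n/ → /nu/, /f/ → /fu/, /p/ → /pu/.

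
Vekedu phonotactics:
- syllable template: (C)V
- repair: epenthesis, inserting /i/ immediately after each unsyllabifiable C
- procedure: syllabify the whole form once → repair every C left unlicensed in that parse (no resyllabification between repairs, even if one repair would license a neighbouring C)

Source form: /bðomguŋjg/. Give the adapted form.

biðomiguŋijigi

The consonants /b/, /m/, /ŋ/, /j/, /g/ cannot be parsed into a legal (C)V syllable (no codas are permitted; onsets are limited to one consonant).
Epenthesis after each stranded consonant: /b/ → /bi/, /m/ → /mi/, /ŋ/ → /ŋi/, /j/ → /ji/, /g/ → /gi/.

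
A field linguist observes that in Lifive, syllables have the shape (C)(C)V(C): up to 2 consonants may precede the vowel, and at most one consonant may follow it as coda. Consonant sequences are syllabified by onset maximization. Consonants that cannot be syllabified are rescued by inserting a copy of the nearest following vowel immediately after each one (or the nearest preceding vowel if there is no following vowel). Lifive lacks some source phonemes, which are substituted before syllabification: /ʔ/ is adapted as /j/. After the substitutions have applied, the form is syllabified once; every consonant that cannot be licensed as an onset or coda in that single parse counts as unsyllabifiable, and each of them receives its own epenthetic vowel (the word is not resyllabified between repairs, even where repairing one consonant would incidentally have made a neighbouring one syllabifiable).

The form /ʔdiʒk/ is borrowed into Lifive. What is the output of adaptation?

jdiʒki

Substitution: /ʔ/ → /j/, giving /jdiʒk/.
Syllabifying with onset maximization leaves /k/ stranded (at most one coda consonant is licensed; onsets may contain at most 2 consonants).
Each unlicensed consonant becomes the onset of a new syllable: /k/ → /ki/.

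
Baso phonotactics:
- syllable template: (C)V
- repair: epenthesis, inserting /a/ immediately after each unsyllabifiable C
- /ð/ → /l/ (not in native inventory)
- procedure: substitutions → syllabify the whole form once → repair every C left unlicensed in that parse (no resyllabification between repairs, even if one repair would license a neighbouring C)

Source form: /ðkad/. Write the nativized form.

lakada

Substitution: /ð/ → /l/, giving /lkad/.
Under (C)V, the unsyllabifiable consonants are /l/, /d/ (no codas are permitted; onsets are limited to one consonant).
Inserting the epenthetic vowel yields /l/ → /la/, /d/ → /da/.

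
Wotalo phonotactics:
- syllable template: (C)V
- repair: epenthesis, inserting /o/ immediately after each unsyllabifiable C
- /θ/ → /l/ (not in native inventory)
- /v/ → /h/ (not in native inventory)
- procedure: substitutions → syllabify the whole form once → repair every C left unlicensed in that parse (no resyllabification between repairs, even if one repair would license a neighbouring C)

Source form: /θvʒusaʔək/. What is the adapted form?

lohoʒusaʔəko

Substitution: /θ/ → /l/, /v/ → /h/, giving /lhʒusaʔək/.
Syllabifying with onset maximization leaves /l/, /h/, /k/ stranded (no codas are permitted; onsets are limited to one consonant).
Epenthesis after each stranded consonant: /l/ → /lo/, /h/ → /ho/, /k/ → /ko/.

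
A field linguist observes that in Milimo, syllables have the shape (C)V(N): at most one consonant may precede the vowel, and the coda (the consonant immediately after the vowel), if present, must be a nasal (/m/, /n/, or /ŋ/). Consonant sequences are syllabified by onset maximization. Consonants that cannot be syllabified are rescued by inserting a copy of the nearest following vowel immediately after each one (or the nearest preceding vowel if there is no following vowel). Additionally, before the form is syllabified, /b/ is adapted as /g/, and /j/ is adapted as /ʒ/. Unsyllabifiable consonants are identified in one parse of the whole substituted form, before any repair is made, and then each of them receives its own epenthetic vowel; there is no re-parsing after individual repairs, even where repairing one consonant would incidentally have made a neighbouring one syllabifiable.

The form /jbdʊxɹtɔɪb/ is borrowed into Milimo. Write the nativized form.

ʒʊgʊdʊxɔɹɔtɔɪgɪ

Substitution: /j/ → /ʒ/, /b/ → /g/, giving /ʒgdʊxɹtɔɪg/.
The consonants /ʒ/, /g/, /x/, /ɹ/, /g/ cannot be parsed into a legal (C)V(N) syllable (only a nasal (/m/, /n/, or /ŋ/) is licensed in coda position; onsets are limited to one consonant).
Each unlicensed consonant becomes the onset of a new syllable: /ʒ/ → /ʒʊ/, /g/ → /gʊ/, /x/ → /xɔ/, /ɹ/ → /ɹɔ/, /g/ → /gɪ/.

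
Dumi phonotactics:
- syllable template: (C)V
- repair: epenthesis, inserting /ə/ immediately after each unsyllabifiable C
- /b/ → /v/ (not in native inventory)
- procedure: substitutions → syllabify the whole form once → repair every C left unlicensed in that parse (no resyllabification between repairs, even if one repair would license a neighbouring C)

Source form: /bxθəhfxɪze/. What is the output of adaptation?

vəxəθəhəfəxɪze

Substitution: /b/ → /v/, giving /vxθəhfxɪze/.
Under (C)V, the unsyllabifiable consonants are /v/, /x/, /h/, /f/ (no codas are permitted; onsets are limited to one consonant).
Epenthesis after each stranded consonant: /v/ → /və/, /x/ → /xə/, /h/ → /hə/, /f/ → /fə/.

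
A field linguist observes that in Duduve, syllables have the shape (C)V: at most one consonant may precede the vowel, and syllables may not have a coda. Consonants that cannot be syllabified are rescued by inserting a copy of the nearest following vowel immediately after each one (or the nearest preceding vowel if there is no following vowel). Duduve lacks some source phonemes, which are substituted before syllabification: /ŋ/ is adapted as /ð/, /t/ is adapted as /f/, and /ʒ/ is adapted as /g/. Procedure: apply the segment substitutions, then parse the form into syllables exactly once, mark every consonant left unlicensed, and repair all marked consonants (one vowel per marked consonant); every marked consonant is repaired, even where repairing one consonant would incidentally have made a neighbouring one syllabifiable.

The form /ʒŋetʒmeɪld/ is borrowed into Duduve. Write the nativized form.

geðefegemeɪlɪdɪ

Substitution: /ʒ/ → /g/, /ŋ/ → /ð/, /t/ → /f/, giving /gðefgmeɪld/.
The consonants /g/, /f/, /g/, /l/, /d/ cannot be parsed into a legal (C)V syllable (no codas are permitted; onsets are limited to one consonant).
Each unlicensed consonant becomes the onset of a new syllable: /g/ → /ge/, /f/ → /fe/, /g/ → /ge/, /l/ → /lɪ/, /d/ → /dɪ/.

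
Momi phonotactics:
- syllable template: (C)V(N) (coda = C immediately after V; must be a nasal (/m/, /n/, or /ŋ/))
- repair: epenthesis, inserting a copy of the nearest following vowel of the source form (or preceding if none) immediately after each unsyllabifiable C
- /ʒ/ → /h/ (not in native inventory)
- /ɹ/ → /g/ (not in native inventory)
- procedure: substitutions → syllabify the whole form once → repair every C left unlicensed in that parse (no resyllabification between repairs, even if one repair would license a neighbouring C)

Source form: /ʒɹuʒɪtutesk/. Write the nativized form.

Substitution: /ʒ/ → /h/, /ɹ/ → /g/, giving /hguhɪtutesk/.
Syllabifying with onset maximization leaves /h/, /s/, /k/ stranded (only a nasal (/m/, /n/, or /ŋ/) is licensed in coda position; onsets are limited to one consonant).
Each unlicensed consonant becomes the onset of a new syllable: /h/ → /hu/, /s/ → /se/, /k/ → /ke/.

huguhɪtuteseke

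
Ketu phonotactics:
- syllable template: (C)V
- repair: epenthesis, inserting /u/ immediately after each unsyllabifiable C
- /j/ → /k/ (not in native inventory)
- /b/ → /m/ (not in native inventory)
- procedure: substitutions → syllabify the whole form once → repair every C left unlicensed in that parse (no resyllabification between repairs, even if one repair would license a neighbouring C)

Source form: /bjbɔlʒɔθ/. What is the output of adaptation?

mukumɔluʒɔθu

Substitution: /b/ → /m/, /j/ → /k/, giving /mkmɔlʒɔθ/.
Syllabifying with onset maximization leaves /m/, /k/, /l/, /θ/ stranded (no codas are permitted; onsets are limited to one consonant).
Inserting the epenthetic vowel yields /m/ → /mu/, /k/ → /ku/, /l/ → /lu/, /θ/ → /θu/.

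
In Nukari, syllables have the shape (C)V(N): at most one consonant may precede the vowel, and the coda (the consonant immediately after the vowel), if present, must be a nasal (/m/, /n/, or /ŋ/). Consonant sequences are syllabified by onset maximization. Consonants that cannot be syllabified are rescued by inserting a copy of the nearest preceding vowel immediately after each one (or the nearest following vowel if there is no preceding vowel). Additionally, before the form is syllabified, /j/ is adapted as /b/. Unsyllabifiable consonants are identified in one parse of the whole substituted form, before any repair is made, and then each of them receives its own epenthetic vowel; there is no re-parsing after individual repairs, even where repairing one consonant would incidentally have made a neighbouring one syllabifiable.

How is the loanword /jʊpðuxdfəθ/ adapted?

Substitution: /j/ → /b/, giving /bʊpðuxdfəθ/.
The consonants /p/, /x/, /d/, /θ/ cannot be parsed into a legal (C)V(N) syllable (only a nasal (/m/, /n/, or /ŋ/) is licensed in coda position; onsets are limited to one consonant).
Each unlicensed consonant becomes the onset of a new syllable: /p/ → /pʊ/, /x/ → /xu/, /d/ → /du/, /θ/ → /θə/.

bʊpʊðuxudufəθə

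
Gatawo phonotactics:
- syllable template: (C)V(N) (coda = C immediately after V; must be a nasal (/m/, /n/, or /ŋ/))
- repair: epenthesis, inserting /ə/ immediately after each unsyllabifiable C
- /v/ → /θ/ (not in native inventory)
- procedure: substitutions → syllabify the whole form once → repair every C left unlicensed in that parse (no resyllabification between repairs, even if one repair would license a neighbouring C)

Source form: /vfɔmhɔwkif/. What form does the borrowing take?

Substitution: /v/ → /θ/, giving /θfɔmhɔwkif/.
The consonants /θ/, /w/, /f/ cannot be parsed into a legal (C)V(N) syllable (only a nasal (/m/, /n/, or /ŋ/) is licensed in coda position; onsets are limited to one consonant).
Inserting the epenthetic vowel yields /θ/ → /θə/, /w/ → /wə/, /f/ → /fə/.

θəfɔmhɔwəkifə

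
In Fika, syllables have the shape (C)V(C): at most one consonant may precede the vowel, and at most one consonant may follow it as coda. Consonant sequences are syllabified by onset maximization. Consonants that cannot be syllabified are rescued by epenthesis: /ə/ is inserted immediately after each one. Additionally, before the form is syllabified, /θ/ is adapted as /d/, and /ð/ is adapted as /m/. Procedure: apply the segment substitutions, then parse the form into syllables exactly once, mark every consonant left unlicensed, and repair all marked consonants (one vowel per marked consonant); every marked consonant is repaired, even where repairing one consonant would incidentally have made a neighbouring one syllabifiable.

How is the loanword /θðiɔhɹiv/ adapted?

dəmiɔhɹiv

Substitution: /θ/ → /d/, /ð/ → /m/, giving /dmiɔhɹiv/.
The consonants /d/ cannot be parsed into a legal (C)V(C) syllable (at most one coda consonant is licensed; onsets are limited to one consonant).
Each unlicensed consonant becomes the onset of a new syllable: /d/ → /də/.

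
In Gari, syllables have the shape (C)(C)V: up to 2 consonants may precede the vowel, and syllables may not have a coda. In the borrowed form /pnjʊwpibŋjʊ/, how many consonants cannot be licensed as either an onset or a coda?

2

Syllabifying with onset maximization leaves /p/, /b/ stranded (no codas are permitted; onsets may contain at most 2 consonants).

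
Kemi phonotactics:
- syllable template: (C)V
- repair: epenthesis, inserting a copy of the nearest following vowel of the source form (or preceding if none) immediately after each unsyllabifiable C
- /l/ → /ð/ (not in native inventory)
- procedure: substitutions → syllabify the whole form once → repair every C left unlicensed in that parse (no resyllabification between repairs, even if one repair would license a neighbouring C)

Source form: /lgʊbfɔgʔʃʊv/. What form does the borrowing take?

Substitution: /l/ → /ð/, giving /ðgʊbfɔgʔʃʊv/.
Syllabifying with onset maximization leaves /ð/, /b/, /g/, /ʔ/, /v/ stranded (no codas are permitted; onsets are limited to one consonant).
Inserting the epenthetic vowel yields /ð/ → /ðʊ/, /b/ → /bɔ/, /g/ → /gʊ/, /ʔ/ → /ʔʊ/, /v/ → /vʊ/.

ðʊgʊbɔfɔgʊʔʊʃʊvʊ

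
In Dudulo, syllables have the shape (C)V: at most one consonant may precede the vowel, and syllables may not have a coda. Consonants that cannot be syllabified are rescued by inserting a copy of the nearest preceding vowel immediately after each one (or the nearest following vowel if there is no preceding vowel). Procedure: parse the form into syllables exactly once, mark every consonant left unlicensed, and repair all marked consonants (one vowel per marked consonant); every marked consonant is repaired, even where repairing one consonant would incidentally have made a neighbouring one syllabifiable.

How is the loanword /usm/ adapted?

usumu

Syllabifying with onset maximization leaves /s/, /m/ stranded (no codas are permitted; onsets are limited to one consonant).
Each unlicensed consonant becomes the onset of a new syllable: /s/ → /su/, /m/ → /mu/.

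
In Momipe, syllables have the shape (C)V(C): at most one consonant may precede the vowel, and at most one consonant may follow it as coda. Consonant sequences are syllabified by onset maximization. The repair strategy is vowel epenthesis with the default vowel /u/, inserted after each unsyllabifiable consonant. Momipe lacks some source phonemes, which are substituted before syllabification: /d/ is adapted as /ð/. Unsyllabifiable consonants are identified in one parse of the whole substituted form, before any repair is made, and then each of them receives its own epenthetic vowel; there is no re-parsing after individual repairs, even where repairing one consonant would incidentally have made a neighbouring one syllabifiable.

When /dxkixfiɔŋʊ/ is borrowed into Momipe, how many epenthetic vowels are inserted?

2

After substitution the input is /ðxkixfiɔŋʊ/.
The unsyllabifiable consonants are /ð/, /x/; each receives one epenthetic vowel.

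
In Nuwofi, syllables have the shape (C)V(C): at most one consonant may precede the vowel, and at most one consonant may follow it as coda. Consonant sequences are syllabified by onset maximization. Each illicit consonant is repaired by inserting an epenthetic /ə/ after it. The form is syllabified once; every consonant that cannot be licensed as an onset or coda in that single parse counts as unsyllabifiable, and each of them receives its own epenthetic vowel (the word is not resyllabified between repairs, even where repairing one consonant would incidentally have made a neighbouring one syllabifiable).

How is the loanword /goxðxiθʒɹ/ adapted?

The consonants /ð/, /ʒ/, /ɹ/ cannot be parsed into a legal (C)V(C) syllable (at most one coda consonant is licensed; onsets are limited to one consonant).
Epenthesis after each stranded consonant: /ð/ → /ðə/, /ʒ/ → /ʒə/, /ɹ/ → /ɹə/.

goxðəxiθʒəɹə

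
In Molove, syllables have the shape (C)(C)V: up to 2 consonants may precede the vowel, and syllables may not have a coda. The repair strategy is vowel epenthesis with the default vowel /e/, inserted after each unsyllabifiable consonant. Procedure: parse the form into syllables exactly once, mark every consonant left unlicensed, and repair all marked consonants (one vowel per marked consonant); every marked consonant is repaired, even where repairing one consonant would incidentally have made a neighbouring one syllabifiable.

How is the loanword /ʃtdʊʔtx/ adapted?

Under (C)(C)V, the unsyllabifiable consonants are /ʃ/, /ʔ/, /t/, /x/ (no codas are permitted; onsets may contain at most 2 consonants).
Each unlicensed consonant becomes the onset of a new syllable: /ʃ/ → /ʃe/, /ʔ/ → /ʔe/, /t/ → /te/, /x/ → /xe/.

ʃetdʊʔetexe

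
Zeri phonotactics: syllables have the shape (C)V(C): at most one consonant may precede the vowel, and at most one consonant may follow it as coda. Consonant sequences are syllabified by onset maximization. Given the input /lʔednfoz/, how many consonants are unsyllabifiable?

2

Under (C)V(C), the unsyllabifiable consonants are /l/, /n/ (at most one coda consonant is licensed; onsets are limited to one consonant).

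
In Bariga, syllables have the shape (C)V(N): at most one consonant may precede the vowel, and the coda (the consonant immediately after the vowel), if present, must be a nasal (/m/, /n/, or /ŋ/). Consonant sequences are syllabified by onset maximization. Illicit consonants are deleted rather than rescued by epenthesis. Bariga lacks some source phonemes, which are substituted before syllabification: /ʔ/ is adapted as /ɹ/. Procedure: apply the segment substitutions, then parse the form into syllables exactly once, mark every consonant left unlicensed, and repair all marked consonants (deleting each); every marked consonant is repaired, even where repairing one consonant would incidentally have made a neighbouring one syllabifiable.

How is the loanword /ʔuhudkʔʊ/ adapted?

Substitution: /ʔ/ → /ɹ/, giving /ɹuhudkɹʊ/.
Under (C)V(N), the unsyllabifiable consonants are /d/, /k/ (only a nasal (/m/, /n/, or /ŋ/) is licensed in coda position; onsets are limited to one consonant).
Deleting the stranded consonants removes /d/, /k/.

ɹuhuɹʊ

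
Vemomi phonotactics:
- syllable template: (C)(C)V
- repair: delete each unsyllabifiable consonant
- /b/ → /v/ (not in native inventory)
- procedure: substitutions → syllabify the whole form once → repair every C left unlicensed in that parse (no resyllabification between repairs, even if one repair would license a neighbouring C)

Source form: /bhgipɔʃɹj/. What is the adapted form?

Substitution: /b/ → /v/, giving /vhgipɔʃɹj/.
Syllabifying with onset maximization leaves /v/, /ʃ/, /ɹ/, /j/ stranded (no codas are permitted; onsets may contain at most 2 consonants).
Deletion applies to /v/, /ʃ/, /ɹ/, /j/.

hgipɔ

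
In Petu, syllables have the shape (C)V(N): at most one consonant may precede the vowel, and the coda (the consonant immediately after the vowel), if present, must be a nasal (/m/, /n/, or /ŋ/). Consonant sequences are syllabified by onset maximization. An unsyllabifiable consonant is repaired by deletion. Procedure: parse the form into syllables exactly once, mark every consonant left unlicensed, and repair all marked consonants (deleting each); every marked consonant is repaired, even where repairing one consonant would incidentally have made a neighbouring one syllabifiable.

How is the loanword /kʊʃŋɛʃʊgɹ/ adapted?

The consonants /ʃ/, /g/, /ɹ/ cannot be parsed into a legal (C)V(N) syllable (only a nasal (/m/, /n/, or /ŋ/) is licensed in coda position; onsets are limited to one consonant).
Each unlicensed consonant is deleted: /ʃ/, /g/, /ɹ/.

kʊŋɛʃʊ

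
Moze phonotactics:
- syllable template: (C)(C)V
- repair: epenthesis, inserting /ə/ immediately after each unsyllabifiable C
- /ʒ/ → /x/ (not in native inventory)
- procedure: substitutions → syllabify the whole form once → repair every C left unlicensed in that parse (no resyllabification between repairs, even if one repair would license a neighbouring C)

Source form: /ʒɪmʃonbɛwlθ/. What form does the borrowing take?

xɪmʃonbɛwələθə

Substitution: /ʒ/ → /x/, giving /xɪmʃonbɛwlθ/.
The consonants /w/, /l/, /θ/ cannot be parsed into a legal (C)(C)V syllable (no codas are permitted; onsets may contain at most 2 consonants).
Epenthesis after each stranded consonant: /w/ → /wə/, /l/ → /lə/, /θ/ → /θə/.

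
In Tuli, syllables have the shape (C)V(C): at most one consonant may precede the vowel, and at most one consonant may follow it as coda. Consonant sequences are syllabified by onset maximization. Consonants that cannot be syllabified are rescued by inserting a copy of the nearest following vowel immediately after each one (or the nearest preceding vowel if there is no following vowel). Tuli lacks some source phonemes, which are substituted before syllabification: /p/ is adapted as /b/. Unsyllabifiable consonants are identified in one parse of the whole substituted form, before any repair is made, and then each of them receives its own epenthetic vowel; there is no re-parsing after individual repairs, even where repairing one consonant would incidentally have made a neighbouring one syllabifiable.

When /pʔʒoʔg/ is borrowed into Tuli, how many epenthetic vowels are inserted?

After substitution the input is /bʔʒoʔg/.
The unsyllabifiable consonants are /b/, /ʔ/, /g/; each receives one epenthetic vowel.

3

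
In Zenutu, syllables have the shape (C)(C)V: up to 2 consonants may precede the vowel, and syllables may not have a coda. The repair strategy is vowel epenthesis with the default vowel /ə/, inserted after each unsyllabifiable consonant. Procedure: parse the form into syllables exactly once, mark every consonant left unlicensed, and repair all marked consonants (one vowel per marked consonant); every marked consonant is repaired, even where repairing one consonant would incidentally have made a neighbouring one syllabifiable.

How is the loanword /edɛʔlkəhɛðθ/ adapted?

edɛʔəlkəhɛðəθə

Under (C)(C)V, the unsyllabifiable consonants are /ʔ/, /ð/, /θ/ (no codas are permitted; onsets may contain at most 2 consonants).
Epenthesis after each stranded consonant: /ʔ/ → /ʔə/, /ð/ → /ðə/, /θ/ → /θə/.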